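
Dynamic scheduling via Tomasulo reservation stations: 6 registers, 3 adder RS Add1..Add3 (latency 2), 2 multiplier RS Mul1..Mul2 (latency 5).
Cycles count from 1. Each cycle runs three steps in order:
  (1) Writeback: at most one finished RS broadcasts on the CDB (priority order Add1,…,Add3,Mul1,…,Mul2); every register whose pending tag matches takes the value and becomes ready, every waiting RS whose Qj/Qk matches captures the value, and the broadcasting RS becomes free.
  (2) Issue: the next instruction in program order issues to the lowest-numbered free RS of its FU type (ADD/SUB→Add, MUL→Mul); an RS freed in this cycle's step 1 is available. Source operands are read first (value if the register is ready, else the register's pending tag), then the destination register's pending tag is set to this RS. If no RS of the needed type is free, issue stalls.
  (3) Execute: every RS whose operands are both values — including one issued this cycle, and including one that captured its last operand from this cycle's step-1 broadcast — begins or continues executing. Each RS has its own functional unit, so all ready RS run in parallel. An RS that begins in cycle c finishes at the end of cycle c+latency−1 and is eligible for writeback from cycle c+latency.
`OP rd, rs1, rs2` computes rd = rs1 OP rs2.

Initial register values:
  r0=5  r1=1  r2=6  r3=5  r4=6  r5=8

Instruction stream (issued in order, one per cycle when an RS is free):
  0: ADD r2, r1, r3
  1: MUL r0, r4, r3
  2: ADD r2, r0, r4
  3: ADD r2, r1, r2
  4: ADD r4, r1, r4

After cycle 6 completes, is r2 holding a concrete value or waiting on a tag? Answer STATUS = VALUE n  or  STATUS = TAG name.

STATUS = TAG Add2

cycle 1: issue ADD r2<-Add1 // r0:5,r1:1,r2:Add1,r3:5,r4:6,r5:8
cycle 2: issue MUL r0<-Mul1 // r0:Mul1,r1:1,r2:Add1,r3:5,r4:6,r5:8
cycle 3: CDB Add1=6; issue ADD r2<-Add1 // r0:Mul1,r1:1,r2:Add1,r3:5,r4:6,r5:8
cycle 4: issue ADD r2<-Add2 // r0:Mul1,r1:1,r2:Add2,r3:5,r4:6,r5:8
cycle 5: issue ADD r4<-Add3 // r0:Mul1,r1:1,r2:Add2,r3:5,r4:Add3,r5:8
cycle 6: - // r0:Mul1,r1:1,r2:Add2,r3:5,r4:Add3,r5:8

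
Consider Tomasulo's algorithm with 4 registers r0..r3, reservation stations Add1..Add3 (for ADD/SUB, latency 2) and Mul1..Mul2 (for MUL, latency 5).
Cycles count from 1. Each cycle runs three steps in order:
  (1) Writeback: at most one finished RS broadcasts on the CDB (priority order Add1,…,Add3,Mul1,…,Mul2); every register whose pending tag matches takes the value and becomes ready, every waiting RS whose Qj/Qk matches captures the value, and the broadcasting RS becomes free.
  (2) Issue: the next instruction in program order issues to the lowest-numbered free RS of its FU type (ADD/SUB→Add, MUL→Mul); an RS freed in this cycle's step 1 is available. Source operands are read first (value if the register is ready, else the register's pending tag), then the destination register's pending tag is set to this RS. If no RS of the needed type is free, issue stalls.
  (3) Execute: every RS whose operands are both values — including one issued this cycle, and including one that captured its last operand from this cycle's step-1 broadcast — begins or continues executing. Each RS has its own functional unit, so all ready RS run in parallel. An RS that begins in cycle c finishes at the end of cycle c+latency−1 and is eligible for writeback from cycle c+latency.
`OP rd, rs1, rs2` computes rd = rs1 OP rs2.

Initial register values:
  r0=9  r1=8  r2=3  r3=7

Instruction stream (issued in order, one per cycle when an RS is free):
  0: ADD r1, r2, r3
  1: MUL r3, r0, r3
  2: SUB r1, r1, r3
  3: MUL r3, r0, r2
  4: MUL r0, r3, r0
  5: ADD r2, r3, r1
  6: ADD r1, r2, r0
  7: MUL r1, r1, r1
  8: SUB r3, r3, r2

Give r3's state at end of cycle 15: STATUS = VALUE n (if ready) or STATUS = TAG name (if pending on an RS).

cycle 1: issue ADD r1<-Add1 // r0:9,r1:Add1,r2:3,r3:7
cycle 2: issue MUL r3<-Mul1 // r0:9,r1:Add1,r2:3,r3:Mul1
cycle 3: CDB Add1=10; issue SUB r1<-Add1 // r0:9,r1:Add1,r2:3,r3:Mul1
cycle 4: issue MUL r3<-Mul2 // r0:9,r1:Add1,r2:3,r3:Mul2
cycle 5: stall // r0:9,r1:Add1,r2:3,r3:Mul2
cycle 6: stall // r0:9,r1:Add1,r2:3,r3:Mul2
cycle 7: CDB Mul1=63; issue MUL r0<-Mul1 // r0:Mul1,r1:Add1,r2:3,r3:Mul2
cycle 8: issue ADD r2<-Add2 // r0:Mul1,r1:Add1,r2:Add2,r3:Mul2
cycle 9: CDB Add1=-53; issue ADD r1<-Add1 // r0:Mul1,r1:Add1,r2:Add2,r3:Mul2
cycle 10: CDB Mul2=27; issue MUL r1<-Mul2 // r0:Mul1,r1:Mul2,r2:Add2,r3:27
cycle 11: issue SUB r3<-Add3 // r0:Mul1,r1:Mul2,r2:Add2,r3:Add3
cycle 12: CDB Add2=-26 // r0:Mul1,r1:Mul2,r2:-26,r3:Add3
cycle 13: - // r0:Mul1,r1:Mul2,r2:-26,r3:Add3
cycle 14: CDB Add3=53 // r0:Mul1,r1:Mul2,r2:-26,r3:53
cycle 15: CDB Mul1=243 // r0:243,r1:Mul2,r2:-26,r3:53

STATUS = VALUE 53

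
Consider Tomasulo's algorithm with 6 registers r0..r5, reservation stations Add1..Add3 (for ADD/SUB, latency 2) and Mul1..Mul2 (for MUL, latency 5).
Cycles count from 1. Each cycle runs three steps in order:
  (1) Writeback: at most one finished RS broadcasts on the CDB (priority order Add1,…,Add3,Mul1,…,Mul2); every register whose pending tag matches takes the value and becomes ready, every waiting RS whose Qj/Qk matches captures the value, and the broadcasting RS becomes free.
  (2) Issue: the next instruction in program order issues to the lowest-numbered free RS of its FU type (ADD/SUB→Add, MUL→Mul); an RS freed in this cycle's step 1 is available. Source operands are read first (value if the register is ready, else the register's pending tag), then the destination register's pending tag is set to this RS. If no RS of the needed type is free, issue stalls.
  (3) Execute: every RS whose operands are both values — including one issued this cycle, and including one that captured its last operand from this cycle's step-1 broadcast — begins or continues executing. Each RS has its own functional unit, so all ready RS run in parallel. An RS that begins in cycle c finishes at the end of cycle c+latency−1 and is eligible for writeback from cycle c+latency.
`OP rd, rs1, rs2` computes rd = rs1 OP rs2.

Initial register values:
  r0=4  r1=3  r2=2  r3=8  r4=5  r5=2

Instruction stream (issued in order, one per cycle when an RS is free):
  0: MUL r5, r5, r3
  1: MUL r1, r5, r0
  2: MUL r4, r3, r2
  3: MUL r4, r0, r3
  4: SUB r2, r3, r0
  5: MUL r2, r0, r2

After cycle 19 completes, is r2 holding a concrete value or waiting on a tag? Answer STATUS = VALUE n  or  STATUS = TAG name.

STATUS = VALUE 16

cycle 1: issue MUL r5<-Mul1 // r0:4,r1:3,r2:2,r3:8,r4:5,r5:Mul1
cycle 2: issue MUL r1<-Mul2 // r0:4,r1:Mul2,r2:2,r3:8,r4:5,r5:Mul1
cycle 3: stall // r0:4,r1:Mul2,r2:2,r3:8,r4:5,r5:Mul1
cycle 4: stall // r0:4,r1:Mul2,r2:2,r3:8,r4:5,r5:Mul1
cycle 5: stall // r0:4,r1:Mul2,r2:2,r3:8,r4:5,r5:Mul1
cycle 6: CDB Mul1=16; issue MUL r4<-Mul1 // r0:4,r1:Mul2,r2:2,r3:8,r4:Mul1,r5:16
cycle 7: stall // r0:4,r1:Mul2,r2:2,r3:8,r4:Mul1,r5:16
cycle 8: stall // r0:4,r1:Mul2,r2:2,r3:8,r4:Mul1,r5:16
cycle 9: stall // r0:4,r1:Mul2,r2:2,r3:8,r4:Mul1,r5:16
cycle 10: stall // r0:4,r1:Mul2,r2:2,r3:8,r4:Mul1,r5:16
cycle 11: CDB Mul1=16; issue MUL r4<-Mul1 // r0:4,r1:Mul2,r2:2,r3:8,r4:Mul1,r5:16
cycle 12: CDB Mul2=64; issue SUB r2<-Add1 // r0:4,r1:64,r2:Add1,r3:8,r4:Mul1,r5:16
cycle 13: issue MUL r2<-Mul2 // r0:4,r1:64,r2:Mul2,r3:8,r4:Mul1,r5:16
cycle 14: CDB Add1=4 // r0:4,r1:64,r2:Mul2,r3:8,r4:Mul1,r5:16
cycle 15: - // r0:4,r1:64,r2:Mul2,r3:8,r4:Mul1,r5:16
cycle 16: CDB Mul1=32 // r0:4,r1:64,r2:Mul2,r3:8,r4:32,r5:16
cycle 17: - // r0:4,r1:64,r2:Mul2,r3:8,r4:32,r5:16
cycle 18: - // r0:4,r1:64,r2:Mul2,r3:8,r4:32,r5:16
cycle 19: CDB Mul2=16 // r0:4,r1:64,r2:16,r3:8,r4:32,r5:16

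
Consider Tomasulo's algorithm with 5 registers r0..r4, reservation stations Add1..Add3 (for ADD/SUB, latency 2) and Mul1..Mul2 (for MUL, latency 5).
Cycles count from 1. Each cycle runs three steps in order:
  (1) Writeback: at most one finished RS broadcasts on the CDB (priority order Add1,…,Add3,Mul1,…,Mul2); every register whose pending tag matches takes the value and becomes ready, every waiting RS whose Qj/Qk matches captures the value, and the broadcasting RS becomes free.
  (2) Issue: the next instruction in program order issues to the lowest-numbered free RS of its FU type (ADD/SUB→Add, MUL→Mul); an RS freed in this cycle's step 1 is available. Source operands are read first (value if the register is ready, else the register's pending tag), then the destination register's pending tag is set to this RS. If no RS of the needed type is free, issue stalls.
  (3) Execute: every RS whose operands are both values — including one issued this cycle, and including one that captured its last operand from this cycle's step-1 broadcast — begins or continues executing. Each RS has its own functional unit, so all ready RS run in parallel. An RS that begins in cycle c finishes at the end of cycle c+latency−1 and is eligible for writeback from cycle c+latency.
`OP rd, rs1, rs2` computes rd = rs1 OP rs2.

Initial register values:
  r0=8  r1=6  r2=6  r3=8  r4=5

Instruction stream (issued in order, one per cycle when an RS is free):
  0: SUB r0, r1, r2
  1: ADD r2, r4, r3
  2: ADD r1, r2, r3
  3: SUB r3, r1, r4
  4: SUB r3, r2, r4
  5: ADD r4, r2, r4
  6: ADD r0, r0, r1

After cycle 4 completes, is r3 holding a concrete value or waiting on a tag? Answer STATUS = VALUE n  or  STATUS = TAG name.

cycle 1: issue SUB r0<-Add1 // r0:Add1,r1:6,r2:6,r3:8,r4:5
cycle 2: issue ADD r2<-Add2 // r0:Add1,r1:6,r2:Add2,r3:8,r4:5
cycle 3: CDB Add1=0; issue ADD r1<-Add1 // r0:0,r1:Add1,r2:Add2,r3:8,r4:5
cycle 4: CDB Add2=13; issue SUB r3<-Add2 // r0:0,r1:Add1,r2:13,r3:Add2,r4:5

STATUS = TAG Add2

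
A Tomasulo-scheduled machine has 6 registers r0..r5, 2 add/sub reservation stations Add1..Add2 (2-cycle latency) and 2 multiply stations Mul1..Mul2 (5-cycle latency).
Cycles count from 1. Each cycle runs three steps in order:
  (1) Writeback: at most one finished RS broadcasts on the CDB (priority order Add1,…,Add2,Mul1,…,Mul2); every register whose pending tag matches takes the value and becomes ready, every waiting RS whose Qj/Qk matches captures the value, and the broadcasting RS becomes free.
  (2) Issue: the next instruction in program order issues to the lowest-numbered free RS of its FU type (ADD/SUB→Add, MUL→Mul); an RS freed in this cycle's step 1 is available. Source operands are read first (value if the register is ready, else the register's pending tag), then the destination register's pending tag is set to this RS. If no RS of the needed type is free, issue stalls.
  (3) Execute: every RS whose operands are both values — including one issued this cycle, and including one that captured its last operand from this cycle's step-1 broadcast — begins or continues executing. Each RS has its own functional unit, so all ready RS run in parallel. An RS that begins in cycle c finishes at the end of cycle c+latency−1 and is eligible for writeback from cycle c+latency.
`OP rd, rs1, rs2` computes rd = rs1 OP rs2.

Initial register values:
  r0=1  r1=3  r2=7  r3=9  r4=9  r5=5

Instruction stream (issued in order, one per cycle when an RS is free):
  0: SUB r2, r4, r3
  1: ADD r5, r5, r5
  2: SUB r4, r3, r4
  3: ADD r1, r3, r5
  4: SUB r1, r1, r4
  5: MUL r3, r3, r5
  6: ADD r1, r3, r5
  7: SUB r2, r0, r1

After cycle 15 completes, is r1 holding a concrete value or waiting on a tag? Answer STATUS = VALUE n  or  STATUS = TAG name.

c1: issue SUB r2<-Add1 | r0:1,r1:3,r2:Add1,r3:9,r4:9,r5:5
c2: issue ADD r5<-Add2 | r0:1,r1:3,r2:Add1,r3:9,r4:9,r5:Add2
c3: CDB Add1=0; issue SUB r4<-Add1 | r0:1,r1:3,r2:0,r3:9,r4:Add1,r5:Add2
c4: CDB Add2=10; issue ADD r1<-Add2 | r0:1,r1:Add2,r2:0,r3:9,r4:Add1,r5:10
c5: CDB Add1=0; issue SUB r1<-Add1 | r0:1,r1:Add1,r2:0,r3:9,r4:0,r5:10
c6: CDB Add2=19; issue MUL r3<-Mul1 | r0:1,r1:Add1,r2:0,r3:Mul1,r4:0,r5:10
c7: issue ADD r1<-Add2 | r0:1,r1:Add2,r2:0,r3:Mul1,r4:0,r5:10
c8: CDB Add1=19; issue SUB r2<-Add1 | r0:1,r1:Add2,r2:Add1,r3:Mul1,r4:0,r5:10
c9: - | r0:1,r1:Add2,r2:Add1,r3:Mul1,r4:0,r5:10
c10: - | r0:1,r1:Add2,r2:Add1,r3:Mul1,r4:0,r5:10
c11: CDB Mul1=90 | r0:1,r1:Add2,r2:Add1,r3:90,r4:0,r5:10
c12: - | r0:1,r1:Add2,r2:Add1,r3:90,r4:0,r5:10
c13: CDB Add2=100 | r0:1,r1:100,r2:Add1,r3:90,r4:0,r5:10
c14: - | r0:1,r1:100,r2:Add1,r3:90,r4:0,r5:10
c15: CDB Add1=-99 | r0:1,r1:100,r2:-99,r3:90,r4:0,r5:10

STATUS = VALUE 100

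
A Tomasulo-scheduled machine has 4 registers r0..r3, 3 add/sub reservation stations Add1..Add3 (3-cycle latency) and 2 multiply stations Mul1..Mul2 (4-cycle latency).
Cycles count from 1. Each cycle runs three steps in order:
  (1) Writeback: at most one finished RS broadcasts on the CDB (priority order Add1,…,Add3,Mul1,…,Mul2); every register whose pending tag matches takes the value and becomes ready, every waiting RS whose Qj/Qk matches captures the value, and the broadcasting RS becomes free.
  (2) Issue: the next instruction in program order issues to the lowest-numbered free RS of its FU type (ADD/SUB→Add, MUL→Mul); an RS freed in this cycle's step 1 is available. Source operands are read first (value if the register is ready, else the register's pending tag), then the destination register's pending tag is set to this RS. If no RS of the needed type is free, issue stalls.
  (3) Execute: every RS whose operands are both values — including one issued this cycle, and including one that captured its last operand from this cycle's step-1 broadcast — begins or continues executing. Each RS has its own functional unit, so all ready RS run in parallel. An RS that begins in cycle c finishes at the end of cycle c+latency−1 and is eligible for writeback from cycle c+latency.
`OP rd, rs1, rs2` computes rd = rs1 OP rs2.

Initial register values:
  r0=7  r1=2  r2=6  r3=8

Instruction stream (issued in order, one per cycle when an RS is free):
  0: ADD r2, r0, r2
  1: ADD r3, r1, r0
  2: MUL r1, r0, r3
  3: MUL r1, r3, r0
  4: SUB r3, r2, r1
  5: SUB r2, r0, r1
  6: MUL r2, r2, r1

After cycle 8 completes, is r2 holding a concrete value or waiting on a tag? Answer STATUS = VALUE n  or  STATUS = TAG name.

  c1: issue ADD r2<-Add1  regs: r0:7,r1:2,r2:Add1,r3:8
  c2: issue ADD r3<-Add2  regs: r0:7,r1:2,r2:Add1,r3:Add2
  c3: issue MUL r1<-Mul1  regs: r0:7,r1:Mul1,r2:Add1,r3:Add2
  c4: CDB Add1=13; issue MUL r1<-Mul2  regs: r0:7,r1:Mul2,r2:13,r3:Add2
  c5: CDB Add2=9; issue SUB r3<-Add1  regs: r0:7,r1:Mul2,r2:13,r3:Add1
  c6: issue SUB r2<-Add2  regs: r0:7,r1:Mul2,r2:Add2,r3:Add1
  c7: stall  regs: r0:7,r1:Mul2,r2:Add2,r3:Add1
  c8: stall  regs: r0:7,r1:Mul2,r2:Add2,r3:Add1

STATUS = TAG Add2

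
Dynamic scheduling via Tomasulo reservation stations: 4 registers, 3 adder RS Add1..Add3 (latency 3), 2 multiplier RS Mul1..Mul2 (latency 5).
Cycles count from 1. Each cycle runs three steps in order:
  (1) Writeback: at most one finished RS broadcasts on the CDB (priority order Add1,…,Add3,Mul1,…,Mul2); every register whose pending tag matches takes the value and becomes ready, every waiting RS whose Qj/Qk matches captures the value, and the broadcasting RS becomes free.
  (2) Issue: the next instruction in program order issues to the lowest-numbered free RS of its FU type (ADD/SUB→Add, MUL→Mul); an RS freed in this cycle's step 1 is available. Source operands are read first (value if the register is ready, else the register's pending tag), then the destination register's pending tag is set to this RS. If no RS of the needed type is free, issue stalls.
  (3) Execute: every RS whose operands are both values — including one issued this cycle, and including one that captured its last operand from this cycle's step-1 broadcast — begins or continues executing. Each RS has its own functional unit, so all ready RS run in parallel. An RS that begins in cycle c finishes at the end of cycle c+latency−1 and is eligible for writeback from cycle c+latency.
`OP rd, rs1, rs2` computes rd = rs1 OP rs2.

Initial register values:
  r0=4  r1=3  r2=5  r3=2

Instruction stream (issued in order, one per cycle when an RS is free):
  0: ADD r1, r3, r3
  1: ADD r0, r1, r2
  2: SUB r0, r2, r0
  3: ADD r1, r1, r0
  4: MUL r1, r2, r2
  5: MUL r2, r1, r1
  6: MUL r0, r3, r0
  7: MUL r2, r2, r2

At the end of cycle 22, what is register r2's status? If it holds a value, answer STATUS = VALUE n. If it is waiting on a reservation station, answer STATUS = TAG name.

STATUS = VALUE 390625

  c1: issue ADD r1<-Add1  regs: r0:4,r1:Add1,r2:5,r3:2
  c2: issue ADD r0<-Add2  regs: r0:Add2,r1:Add1,r2:5,r3:2
  c3: issue SUB r0<-Add3  regs: r0:Add3,r1:Add1,r2:5,r3:2
  c4: CDB Add1=4; issue ADD r1<-Add1  regs: r0:Add3,r1:Add1,r2:5,r3:2
  c5: issue MUL r1<-Mul1  regs: r0:Add3,r1:Mul1,r2:5,r3:2
  c6: issue MUL r2<-Mul2  regs: r0:Add3,r1:Mul1,r2:Mul2,r3:2
  c7: CDB Add2=9; stall  regs: r0:Add3,r1:Mul1,r2:Mul2,r3:2
  c8: stall  regs: r0:Add3,r1:Mul1,r2:Mul2,r3:2
  c9: stall  regs: r0:Add3,r1:Mul1,r2:Mul2,r3:2
  c10: CDB Add3=-4; stall  regs: r0:-4,r1:Mul1,r2:Mul2,r3:2
  c11: CDB Mul1=25; issue MUL r0<-Mul1  regs: r0:Mul1,r1:25,r2:Mul2,r3:2
  c12: stall  regs: r0:Mul1,r1:25,r2:Mul2,r3:2
  c13: CDB Add1=0; stall  regs: r0:Mul1,r1:25,r2:Mul2,r3:2
  c14: stall  regs: r0:Mul1,r1:25,r2:Mul2,r3:2
  c15: stall  regs: r0:Mul1,r1:25,r2:Mul2,r3:2
  c16: CDB Mul1=-8; issue MUL r2<-Mul1  regs: r0:-8,r1:25,r2:Mul1,r3:2
  c17: CDB Mul2=625  regs: r0:-8,r1:25,r2:Mul1,r3:2
  c18: -  regs: r0:-8,r1:25,r2:Mul1,r3:2
  c19: -  regs: r0:-8,r1:25,r2:Mul1,r3:2
  c20: -  regs: r0:-8,r1:25,r2:Mul1,r3:2
  c21: -  regs: r0:-8,r1:25,r2:Mul1,r3:2
  c22: CDB Mul1=390625  regs: r0:-8,r1:25,r2:390625,r3:2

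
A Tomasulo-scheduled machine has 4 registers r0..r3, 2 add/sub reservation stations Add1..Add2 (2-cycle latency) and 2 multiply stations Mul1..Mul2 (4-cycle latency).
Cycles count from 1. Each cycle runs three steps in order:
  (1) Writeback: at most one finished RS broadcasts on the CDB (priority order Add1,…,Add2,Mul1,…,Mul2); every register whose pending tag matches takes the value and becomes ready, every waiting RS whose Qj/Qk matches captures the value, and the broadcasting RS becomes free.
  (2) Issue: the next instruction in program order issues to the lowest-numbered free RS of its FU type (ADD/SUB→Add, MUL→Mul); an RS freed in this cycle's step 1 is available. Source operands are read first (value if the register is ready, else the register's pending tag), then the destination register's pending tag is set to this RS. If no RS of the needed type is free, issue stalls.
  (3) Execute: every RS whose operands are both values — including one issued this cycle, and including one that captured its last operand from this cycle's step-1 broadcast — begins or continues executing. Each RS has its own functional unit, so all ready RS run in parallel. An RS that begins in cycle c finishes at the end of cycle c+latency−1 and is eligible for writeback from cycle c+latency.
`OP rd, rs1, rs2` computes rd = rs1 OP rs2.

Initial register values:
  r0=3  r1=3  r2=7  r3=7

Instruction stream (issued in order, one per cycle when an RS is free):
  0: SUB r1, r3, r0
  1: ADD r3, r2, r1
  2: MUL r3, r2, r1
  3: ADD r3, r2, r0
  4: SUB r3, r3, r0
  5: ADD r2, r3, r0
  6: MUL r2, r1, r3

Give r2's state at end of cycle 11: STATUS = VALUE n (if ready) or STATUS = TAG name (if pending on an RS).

cycle 1: issue SUB r1<-Add1 // r0:3,r1:Add1,r2:7,r3:7
cycle 2: issue ADD r3<-Add2 // r0:3,r1:Add1,r2:7,r3:Add2
cycle 3: CDB Add1=4; issue MUL r3<-Mul1 // r0:3,r1:4,r2:7,r3:Mul1
cycle 4: issue ADD r3<-Add1 // r0:3,r1:4,r2:7,r3:Add1
cycle 5: CDB Add2=11; issue SUB r3<-Add2 // r0:3,r1:4,r2:7,r3:Add2
cycle 6: CDB Add1=10; issue ADD r2<-Add1 // r0:3,r1:4,r2:Add1,r3:Add2
cycle 7: CDB Mul1=28; issue MUL r2<-Mul1 // r0:3,r1:4,r2:Mul1,r3:Add2
cycle 8: CDB Add2=7 // r0:3,r1:4,r2:Mul1,r3:7
cycle 9: - // r0:3,r1:4,r2:Mul1,r3:7
cycle 10: CDB Add1=10 // r0:3,r1:4,r2:Mul1,r3:7
cycle 11: - // r0:3,r1:4,r2:Mul1,r3:7

STATUS = TAG Mul1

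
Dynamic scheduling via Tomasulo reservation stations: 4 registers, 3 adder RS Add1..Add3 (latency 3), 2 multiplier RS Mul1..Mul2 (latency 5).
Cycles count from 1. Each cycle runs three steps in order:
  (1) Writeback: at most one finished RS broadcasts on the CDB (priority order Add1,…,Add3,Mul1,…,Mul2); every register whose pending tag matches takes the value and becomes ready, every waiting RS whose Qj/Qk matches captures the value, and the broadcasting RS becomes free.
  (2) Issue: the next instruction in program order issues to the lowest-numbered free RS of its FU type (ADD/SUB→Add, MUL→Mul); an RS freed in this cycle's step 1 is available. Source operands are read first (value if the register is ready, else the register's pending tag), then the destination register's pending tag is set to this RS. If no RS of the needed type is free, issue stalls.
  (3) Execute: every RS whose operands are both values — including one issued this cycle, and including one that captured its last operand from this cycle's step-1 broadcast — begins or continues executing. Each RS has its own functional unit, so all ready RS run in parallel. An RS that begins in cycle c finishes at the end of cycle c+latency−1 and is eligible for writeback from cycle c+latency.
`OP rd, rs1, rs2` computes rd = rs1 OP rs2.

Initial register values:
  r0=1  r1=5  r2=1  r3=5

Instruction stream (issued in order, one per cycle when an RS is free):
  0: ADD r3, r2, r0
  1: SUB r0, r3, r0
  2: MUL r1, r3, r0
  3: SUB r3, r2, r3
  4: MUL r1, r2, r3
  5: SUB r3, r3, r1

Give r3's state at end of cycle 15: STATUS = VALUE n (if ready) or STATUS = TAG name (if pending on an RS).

STATUS = VALUE 0

  c1: issue ADD r3<-Add1  regs: r0:1,r1:5,r2:1,r3:Add1
  c2: issue SUB r0<-Add2  regs: r0:Add2,r1:5,r2:1,r3:Add1
  c3: issue MUL r1<-Mul1  regs: r0:Add2,r1:Mul1,r2:1,r3:Add1
  c4: CDB Add1=2; issue SUB r3<-Add1  regs: r0:Add2,r1:Mul1,r2:1,r3:Add1
  c5: issue MUL r1<-Mul2  regs: r0:Add2,r1:Mul2,r2:1,r3:Add1
  c6: issue SUB r3<-Add3  regs: r0:Add2,r1:Mul2,r2:1,r3:Add3
  c7: CDB Add1=-1  regs: r0:Add2,r1:Mul2,r2:1,r3:Add3
  c8: CDB Add2=1  regs: r0:1,r1:Mul2,r2:1,r3:Add3
  c9: -  regs: r0:1,r1:Mul2,r2:1,r3:Add3
  c10: -  regs: r0:1,r1:Mul2,r2:1,r3:Add3
  c11: -  regs: r0:1,r1:Mul2,r2:1,r3:Add3
  c12: CDB Mul2=-1  regs: r0:1,r1:-1,r2:1,r3:Add3
  c13: CDB Mul1=2  regs: r0:1,r1:-1,r2:1,r3:Add3
  c14: -  regs: r0:1,r1:-1,r2:1,r3:Add3
  c15: CDB Add3=0  regs: r0:1,r1:-1,r2:1,r3:0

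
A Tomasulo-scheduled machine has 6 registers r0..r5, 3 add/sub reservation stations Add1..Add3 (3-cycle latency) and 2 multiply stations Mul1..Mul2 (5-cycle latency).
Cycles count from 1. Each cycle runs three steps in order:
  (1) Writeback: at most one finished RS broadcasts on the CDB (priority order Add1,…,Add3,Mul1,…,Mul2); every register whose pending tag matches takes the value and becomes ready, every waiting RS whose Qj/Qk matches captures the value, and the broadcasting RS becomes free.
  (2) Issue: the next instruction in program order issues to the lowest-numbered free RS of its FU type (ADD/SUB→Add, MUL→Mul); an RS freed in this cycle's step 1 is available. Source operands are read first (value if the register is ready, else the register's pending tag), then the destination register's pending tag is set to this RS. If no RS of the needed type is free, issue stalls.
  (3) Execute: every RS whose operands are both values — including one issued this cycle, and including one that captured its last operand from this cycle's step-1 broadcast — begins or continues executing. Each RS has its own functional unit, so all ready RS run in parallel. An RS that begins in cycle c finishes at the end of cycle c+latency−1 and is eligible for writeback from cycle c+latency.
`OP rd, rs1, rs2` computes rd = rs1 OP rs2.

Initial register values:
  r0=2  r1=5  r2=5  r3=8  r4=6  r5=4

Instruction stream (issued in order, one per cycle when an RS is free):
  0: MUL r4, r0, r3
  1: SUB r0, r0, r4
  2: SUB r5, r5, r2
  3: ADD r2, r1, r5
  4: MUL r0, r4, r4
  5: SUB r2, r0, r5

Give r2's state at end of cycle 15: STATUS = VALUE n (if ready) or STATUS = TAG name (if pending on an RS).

STATUS = VALUE 257

  c1: issue MUL r4<-Mul1  regs: r0:2,r1:5,r2:5,r3:8,r4:Mul1,r5:4
  c2: issue SUB r0<-Add1  regs: r0:Add1,r1:5,r2:5,r3:8,r4:Mul1,r5:4
  c3: issue SUB r5<-Add2  regs: r0:Add1,r1:5,r2:5,r3:8,r4:Mul1,r5:Add2
  c4: issue ADD r2<-Add3  regs: r0:Add1,r1:5,r2:Add3,r3:8,r4:Mul1,r5:Add2
  c5: issue MUL r0<-Mul2  regs: r0:Mul2,r1:5,r2:Add3,r3:8,r4:Mul1,r5:Add2
  c6: CDB Add2=-1; issue SUB r2<-Add2  regs: r0:Mul2,r1:5,r2:Add2,r3:8,r4:Mul1,r5:-1
  c7: CDB Mul1=16  regs: r0:Mul2,r1:5,r2:Add2,r3:8,r4:16,r5:-1
  c8: -  regs: r0:Mul2,r1:5,r2:Add2,r3:8,r4:16,r5:-1
  c9: CDB Add3=4  regs: r0:Mul2,r1:5,r2:Add2,r3:8,r4:16,r5:-1
  c10: CDB Add1=-14  regs: r0:Mul2,r1:5,r2:Add2,r3:8,r4:16,r5:-1
  c11: -  regs: r0:Mul2,r1:5,r2:Add2,r3:8,r4:16,r5:-1
  c12: CDB Mul2=256  regs: r0:256,r1:5,r2:Add2,r3:8,r4:16,r5:-1
  c13: -  regs: r0:256,r1:5,r2:Add2,r3:8,r4:16,r5:-1
  c14: -  regs: r0:256,r1:5,r2:Add2,r3:8,r4:16,r5:-1
  c15: CDB Add2=257  regs: r0:256,r1:5,r2:257,r3:8,r4:16,r5:-1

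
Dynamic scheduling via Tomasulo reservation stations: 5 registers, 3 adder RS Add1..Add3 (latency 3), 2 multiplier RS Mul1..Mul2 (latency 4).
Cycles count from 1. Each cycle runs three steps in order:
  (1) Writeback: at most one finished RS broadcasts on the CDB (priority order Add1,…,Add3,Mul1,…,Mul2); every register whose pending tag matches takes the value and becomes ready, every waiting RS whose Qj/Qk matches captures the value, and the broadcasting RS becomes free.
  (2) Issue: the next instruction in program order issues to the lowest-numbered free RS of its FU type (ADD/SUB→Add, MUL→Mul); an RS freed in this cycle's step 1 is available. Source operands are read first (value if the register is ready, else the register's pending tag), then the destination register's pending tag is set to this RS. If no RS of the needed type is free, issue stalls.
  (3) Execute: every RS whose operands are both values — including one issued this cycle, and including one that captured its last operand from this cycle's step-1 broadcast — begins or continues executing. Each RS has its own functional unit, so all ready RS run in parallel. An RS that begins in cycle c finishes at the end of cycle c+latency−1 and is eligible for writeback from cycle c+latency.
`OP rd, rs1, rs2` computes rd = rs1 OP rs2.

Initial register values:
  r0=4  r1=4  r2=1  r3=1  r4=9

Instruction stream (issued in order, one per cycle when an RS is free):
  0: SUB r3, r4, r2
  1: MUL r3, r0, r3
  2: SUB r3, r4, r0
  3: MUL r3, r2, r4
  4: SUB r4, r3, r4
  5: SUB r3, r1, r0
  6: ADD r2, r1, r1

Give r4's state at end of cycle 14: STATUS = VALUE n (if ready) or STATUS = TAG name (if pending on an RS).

  c1: issue SUB r3<-Add1  regs: r0:4,r1:4,r2:1,r3:Add1,r4:9
  c2: issue MUL r3<-Mul1  regs: r0:4,r1:4,r2:1,r3:Mul1,r4:9
  c3: issue SUB r3<-Add2  regs: r0:4,r1:4,r2:1,r3:Add2,r4:9
  c4: CDB Add1=8; issue MUL r3<-Mul2  regs: r0:4,r1:4,r2:1,r3:Mul2,r4:9
  c5: issue SUB r4<-Add1  regs: r0:4,r1:4,r2:1,r3:Mul2,r4:Add1
  c6: CDB Add2=5; issue SUB r3<-Add2  regs: r0:4,r1:4,r2:1,r3:Add2,r4:Add1
  c7: issue ADD r2<-Add3  regs: r0:4,r1:4,r2:Add3,r3:Add2,r4:Add1
  c8: CDB Mul1=32  regs: r0:4,r1:4,r2:Add3,r3:Add2,r4:Add1
  c9: CDB Add2=0  regs: r0:4,r1:4,r2:Add3,r3:0,r4:Add1
  c10: CDB Add3=8  regs: r0:4,r1:4,r2:8,r3:0,r4:Add1
  c11: CDB Mul2=9  regs: r0:4,r1:4,r2:8,r3:0,r4:Add1
  c12: -  regs: r0:4,r1:4,r2:8,r3:0,r4:Add1
  c13: -  regs: r0:4,r1:4,r2:8,r3:0,r4:Add1
  c14: CDB Add1=0  regs: r0:4,r1:4,r2:8,r3:0,r4:0

STATUS = VALUE 0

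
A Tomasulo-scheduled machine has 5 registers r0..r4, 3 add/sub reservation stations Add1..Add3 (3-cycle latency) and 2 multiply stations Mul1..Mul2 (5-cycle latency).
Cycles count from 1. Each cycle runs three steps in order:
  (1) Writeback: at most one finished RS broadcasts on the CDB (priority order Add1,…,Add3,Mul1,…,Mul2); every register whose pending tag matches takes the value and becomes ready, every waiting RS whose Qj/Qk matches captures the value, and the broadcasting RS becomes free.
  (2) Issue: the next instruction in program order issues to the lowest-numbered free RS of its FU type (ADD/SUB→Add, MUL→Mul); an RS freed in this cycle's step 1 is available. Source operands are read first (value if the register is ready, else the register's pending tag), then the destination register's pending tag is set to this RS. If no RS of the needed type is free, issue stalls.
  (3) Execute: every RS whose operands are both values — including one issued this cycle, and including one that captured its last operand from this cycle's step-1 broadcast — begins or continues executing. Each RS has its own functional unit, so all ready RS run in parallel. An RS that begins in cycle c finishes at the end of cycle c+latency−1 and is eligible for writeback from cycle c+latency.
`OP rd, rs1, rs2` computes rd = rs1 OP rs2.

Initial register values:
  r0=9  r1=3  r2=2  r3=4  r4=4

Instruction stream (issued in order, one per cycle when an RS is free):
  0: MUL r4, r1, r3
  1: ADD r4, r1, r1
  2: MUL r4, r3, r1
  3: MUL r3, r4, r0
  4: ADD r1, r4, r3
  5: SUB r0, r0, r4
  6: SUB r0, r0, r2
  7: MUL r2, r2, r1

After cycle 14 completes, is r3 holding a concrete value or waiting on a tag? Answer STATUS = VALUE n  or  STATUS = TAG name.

c1: issue MUL r4<-Mul1 | r0:9,r1:3,r2:2,r3:4,r4:Mul1
c2: issue ADD r4<-Add1 | r0:9,r1:3,r2:2,r3:4,r4:Add1
c3: issue MUL r4<-Mul2 | r0:9,r1:3,r2:2,r3:4,r4:Mul2
c4: stall | r0:9,r1:3,r2:2,r3:4,r4:Mul2
c5: CDB Add1=6; stall | r0:9,r1:3,r2:2,r3:4,r4:Mul2
c6: CDB Mul1=12; issue MUL r3<-Mul1 | r0:9,r1:3,r2:2,r3:Mul1,r4:Mul2
c7: issue ADD r1<-Add1 | r0:9,r1:Add1,r2:2,r3:Mul1,r4:Mul2
c8: CDB Mul2=12; issue SUB r0<-Add2 | r0:Add2,r1:Add1,r2:2,r3:Mul1,r4:12
c9: issue SUB r0<-Add3 | r0:Add3,r1:Add1,r2:2,r3:Mul1,r4:12
c10: issue MUL r2<-Mul2 | r0:Add3,r1:Add1,r2:Mul2,r3:Mul1,r4:12
c11: CDB Add2=-3 | r0:Add3,r1:Add1,r2:Mul2,r3:Mul1,r4:12
c12: - | r0:Add3,r1:Add1,r2:Mul2,r3:Mul1,r4:12
c13: CDB Mul1=108 | r0:Add3,r1:Add1,r2:Mul2,r3:108,r4:12
c14: CDB Add3=-5 | r0:-5,r1:Add1,r2:Mul2,r3:108,r4:12

STATUS = VALUE 108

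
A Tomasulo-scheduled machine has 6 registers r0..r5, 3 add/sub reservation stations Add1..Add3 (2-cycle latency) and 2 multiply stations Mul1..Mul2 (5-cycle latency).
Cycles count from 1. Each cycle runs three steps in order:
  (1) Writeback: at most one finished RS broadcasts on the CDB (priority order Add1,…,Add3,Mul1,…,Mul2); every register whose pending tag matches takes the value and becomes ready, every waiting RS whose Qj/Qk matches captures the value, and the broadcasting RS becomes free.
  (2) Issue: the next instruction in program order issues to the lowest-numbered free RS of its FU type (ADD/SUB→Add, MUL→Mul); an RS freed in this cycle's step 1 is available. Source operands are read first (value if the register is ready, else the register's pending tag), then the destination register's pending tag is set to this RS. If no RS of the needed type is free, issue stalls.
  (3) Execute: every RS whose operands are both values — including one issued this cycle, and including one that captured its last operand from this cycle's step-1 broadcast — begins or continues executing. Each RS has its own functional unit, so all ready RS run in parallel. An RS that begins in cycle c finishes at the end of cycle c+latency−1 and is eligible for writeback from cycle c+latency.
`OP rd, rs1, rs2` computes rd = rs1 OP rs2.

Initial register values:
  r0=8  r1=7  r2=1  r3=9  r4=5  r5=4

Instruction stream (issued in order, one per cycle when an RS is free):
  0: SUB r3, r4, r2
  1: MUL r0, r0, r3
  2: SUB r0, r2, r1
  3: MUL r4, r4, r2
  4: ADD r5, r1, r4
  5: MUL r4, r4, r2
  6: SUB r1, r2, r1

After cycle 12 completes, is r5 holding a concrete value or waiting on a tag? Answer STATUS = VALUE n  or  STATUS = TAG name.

STATUS = VALUE 12

c1: issue SUB r3<-Add1 | r0:8,r1:7,r2:1,r3:Add1,r4:5,r5:4
c2: issue MUL r0<-Mul1 | r0:Mul1,r1:7,r2:1,r3:Add1,r4:5,r5:4
c3: CDB Add1=4; issue SUB r0<-Add1 | r0:Add1,r1:7,r2:1,r3:4,r4:5,r5:4
c4: issue MUL r4<-Mul2 | r0:Add1,r1:7,r2:1,r3:4,r4:Mul2,r5:4
c5: CDB Add1=-6; issue ADD r5<-Add1 | r0:-6,r1:7,r2:1,r3:4,r4:Mul2,r5:Add1
c6: stall | r0:-6,r1:7,r2:1,r3:4,r4:Mul2,r5:Add1
c7: stall | r0:-6,r1:7,r2:1,r3:4,r4:Mul2,r5:Add1
c8: CDB Mul1=32; issue MUL r4<-Mul1 | r0:-6,r1:7,r2:1,r3:4,r4:Mul1,r5:Add1
c9: CDB Mul2=5; issue SUB r1<-Add2 | r0:-6,r1:Add2,r2:1,r3:4,r4:Mul1,r5:Add1
c10: - | r0:-6,r1:Add2,r2:1,r3:4,r4:Mul1,r5:Add1
c11: CDB Add1=12 | r0:-6,r1:Add2,r2:1,r3:4,r4:Mul1,r5:12
c12: CDB Add2=-6 | r0:-6,r1:-6,r2:1,r3:4,r4:Mul1,r5:12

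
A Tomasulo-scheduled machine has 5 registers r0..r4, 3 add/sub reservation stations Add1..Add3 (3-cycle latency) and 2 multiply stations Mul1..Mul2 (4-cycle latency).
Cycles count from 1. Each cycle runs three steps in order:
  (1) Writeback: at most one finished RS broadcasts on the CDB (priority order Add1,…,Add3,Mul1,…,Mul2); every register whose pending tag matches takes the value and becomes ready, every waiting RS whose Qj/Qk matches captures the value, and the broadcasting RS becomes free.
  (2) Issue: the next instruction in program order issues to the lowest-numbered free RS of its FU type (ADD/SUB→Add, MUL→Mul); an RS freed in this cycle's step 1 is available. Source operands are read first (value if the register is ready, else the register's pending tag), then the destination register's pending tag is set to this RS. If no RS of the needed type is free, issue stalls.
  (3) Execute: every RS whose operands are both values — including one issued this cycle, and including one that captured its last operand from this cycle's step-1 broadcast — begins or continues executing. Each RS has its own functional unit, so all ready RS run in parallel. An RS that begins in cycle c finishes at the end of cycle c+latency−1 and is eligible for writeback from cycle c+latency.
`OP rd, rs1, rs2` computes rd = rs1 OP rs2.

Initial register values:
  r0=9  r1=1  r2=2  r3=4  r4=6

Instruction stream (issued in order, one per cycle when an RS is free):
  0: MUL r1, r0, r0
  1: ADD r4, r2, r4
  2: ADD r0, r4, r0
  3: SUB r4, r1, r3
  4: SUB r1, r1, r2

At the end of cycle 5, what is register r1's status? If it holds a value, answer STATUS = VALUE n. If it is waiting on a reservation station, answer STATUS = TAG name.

  c1: issue MUL r1<-Mul1  regs: r0:9,r1:Mul1,r2:2,r3:4,r4:6
  c2: issue ADD r4<-Add1  regs: r0:9,r1:Mul1,r2:2,r3:4,r4:Add1
  c3: issue ADD r0<-Add2  regs: r0:Add2,r1:Mul1,r2:2,r3:4,r4:Add1
  c4: issue SUB r4<-Add3  regs: r0:Add2,r1:Mul1,r2:2,r3:4,r4:Add3
  c5: CDB Add1=8; issue SUB r1<-Add1  regs: r0:Add2,r1:Add1,r2:2,r3:4,r4:Add3

STATUS = TAG Add1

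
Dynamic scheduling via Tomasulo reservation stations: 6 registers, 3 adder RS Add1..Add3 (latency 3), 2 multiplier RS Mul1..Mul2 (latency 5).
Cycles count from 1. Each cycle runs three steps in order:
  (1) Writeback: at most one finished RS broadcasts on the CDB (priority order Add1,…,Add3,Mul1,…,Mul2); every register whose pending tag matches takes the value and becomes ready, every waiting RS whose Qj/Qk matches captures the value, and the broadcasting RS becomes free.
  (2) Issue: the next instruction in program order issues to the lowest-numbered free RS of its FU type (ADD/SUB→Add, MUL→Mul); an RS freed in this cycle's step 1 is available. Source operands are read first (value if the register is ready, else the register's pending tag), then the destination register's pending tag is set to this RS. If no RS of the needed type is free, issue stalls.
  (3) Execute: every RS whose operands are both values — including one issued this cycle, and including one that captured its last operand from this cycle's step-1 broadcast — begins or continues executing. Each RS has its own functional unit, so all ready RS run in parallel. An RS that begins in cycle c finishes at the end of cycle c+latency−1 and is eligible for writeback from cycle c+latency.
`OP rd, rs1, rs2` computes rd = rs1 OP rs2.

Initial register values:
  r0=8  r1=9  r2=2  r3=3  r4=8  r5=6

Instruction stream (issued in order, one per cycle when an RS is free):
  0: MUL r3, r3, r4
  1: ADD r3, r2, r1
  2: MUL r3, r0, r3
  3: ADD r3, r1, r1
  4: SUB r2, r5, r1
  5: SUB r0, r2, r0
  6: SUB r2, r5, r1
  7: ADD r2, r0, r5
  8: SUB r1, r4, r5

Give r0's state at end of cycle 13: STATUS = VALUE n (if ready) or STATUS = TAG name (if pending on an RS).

STATUS = VALUE -11

c1: issue MUL r3<-Mul1 | r0:8,r1:9,r2:2,r3:Mul1,r4:8,r5:6
c2: issue ADD r3<-Add1 | r0:8,r1:9,r2:2,r3:Add1,r4:8,r5:6
c3: issue MUL r3<-Mul2 | r0:8,r1:9,r2:2,r3:Mul2,r4:8,r5:6
c4: issue ADD r3<-Add2 | r0:8,r1:9,r2:2,r3:Add2,r4:8,r5:6
c5: CDB Add1=11; issue SUB r2<-Add1 | r0:8,r1:9,r2:Add1,r3:Add2,r4:8,r5:6
c6: CDB Mul1=24; issue SUB r0<-Add3 | r0:Add3,r1:9,r2:Add1,r3:Add2,r4:8,r5:6
c7: CDB Add2=18; issue SUB r2<-Add2 | r0:Add3,r1:9,r2:Add2,r3:18,r4:8,r5:6
c8: CDB Add1=-3; issue ADD r2<-Add1 | r0:Add3,r1:9,r2:Add1,r3:18,r4:8,r5:6
c9: stall | r0:Add3,r1:9,r2:Add1,r3:18,r4:8,r5:6
c10: CDB Add2=-3; issue SUB r1<-Add2 | r0:Add3,r1:Add2,r2:Add1,r3:18,r4:8,r5:6
c11: CDB Add3=-11 | r0:-11,r1:Add2,r2:Add1,r3:18,r4:8,r5:6
c12: CDB Mul2=88 | r0:-11,r1:Add2,r2:Add1,r3:18,r4:8,r5:6
c13: CDB Add2=2 | r0:-11,r1:2,r2:Add1,r3:18,r4:8,r5:6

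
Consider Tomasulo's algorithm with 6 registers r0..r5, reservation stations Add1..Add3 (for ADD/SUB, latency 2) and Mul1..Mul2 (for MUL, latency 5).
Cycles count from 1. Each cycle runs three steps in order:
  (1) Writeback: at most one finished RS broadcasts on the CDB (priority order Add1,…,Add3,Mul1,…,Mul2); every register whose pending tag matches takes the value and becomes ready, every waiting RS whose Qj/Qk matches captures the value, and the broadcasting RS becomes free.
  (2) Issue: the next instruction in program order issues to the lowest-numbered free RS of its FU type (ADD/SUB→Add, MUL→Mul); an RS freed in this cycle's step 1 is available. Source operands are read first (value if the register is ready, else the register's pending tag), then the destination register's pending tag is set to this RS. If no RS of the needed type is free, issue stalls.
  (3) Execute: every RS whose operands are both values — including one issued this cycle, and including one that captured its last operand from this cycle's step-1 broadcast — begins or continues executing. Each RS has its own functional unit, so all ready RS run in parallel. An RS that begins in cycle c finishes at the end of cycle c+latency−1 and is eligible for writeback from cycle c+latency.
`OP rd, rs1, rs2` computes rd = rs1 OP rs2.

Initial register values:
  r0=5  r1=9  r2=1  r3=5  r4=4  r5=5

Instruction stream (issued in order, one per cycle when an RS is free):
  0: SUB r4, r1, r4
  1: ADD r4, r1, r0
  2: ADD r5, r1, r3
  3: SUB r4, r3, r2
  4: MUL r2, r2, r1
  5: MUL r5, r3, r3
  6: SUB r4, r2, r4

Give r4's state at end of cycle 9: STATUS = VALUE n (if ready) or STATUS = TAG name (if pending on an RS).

STATUS = TAG Add1

  c1: issue SUB r4<-Add1  regs: r0:5,r1:9,r2:1,r3:5,r4:Add1,r5:5
  c2: issue ADD r4<-Add2  regs: r0:5,r1:9,r2:1,r3:5,r4:Add2,r5:5
  c3: CDB Add1=5; issue ADD r5<-Add1  regs: r0:5,r1:9,r2:1,r3:5,r4:Add2,r5:Add1
  c4: CDB Add2=14; issue SUB r4<-Add2  regs: r0:5,r1:9,r2:1,r3:5,r4:Add2,r5:Add1
  c5: CDB Add1=14; issue MUL r2<-Mul1  regs: r0:5,r1:9,r2:Mul1,r3:5,r4:Add2,r5:14
  c6: CDB Add2=4; issue MUL r5<-Mul2  regs: r0:5,r1:9,r2:Mul1,r3:5,r4:4,r5:Mul2
  c7: issue SUB r4<-Add1  regs: r0:5,r1:9,r2:Mul1,r3:5,r4:Add1,r5:Mul2
  c8: -  regs: r0:5,r1:9,r2:Mul1,r3:5,r4:Add1,r5:Mul2
  c9: -  regs: r0:5,r1:9,r2:Mul1,r3:5,r4:Add1,r5:Mul2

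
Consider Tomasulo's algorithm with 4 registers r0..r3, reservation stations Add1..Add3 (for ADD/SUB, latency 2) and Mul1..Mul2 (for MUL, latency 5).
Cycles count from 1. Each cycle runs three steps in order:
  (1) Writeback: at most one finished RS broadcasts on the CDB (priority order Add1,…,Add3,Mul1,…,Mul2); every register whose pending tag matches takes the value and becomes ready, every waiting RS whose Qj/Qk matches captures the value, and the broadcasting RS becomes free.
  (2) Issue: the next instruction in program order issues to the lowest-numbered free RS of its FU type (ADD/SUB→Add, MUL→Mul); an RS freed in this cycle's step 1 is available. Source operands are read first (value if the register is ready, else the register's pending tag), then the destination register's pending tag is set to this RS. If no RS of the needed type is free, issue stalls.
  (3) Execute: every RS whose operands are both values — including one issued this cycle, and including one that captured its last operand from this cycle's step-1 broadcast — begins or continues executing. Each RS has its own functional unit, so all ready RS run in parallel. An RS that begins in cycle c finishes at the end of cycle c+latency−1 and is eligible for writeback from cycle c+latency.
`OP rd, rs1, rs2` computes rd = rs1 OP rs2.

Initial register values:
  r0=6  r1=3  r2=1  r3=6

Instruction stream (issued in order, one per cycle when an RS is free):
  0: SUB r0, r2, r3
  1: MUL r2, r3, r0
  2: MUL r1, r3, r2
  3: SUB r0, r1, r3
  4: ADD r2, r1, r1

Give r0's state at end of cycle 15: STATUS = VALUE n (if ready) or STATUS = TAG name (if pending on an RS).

STATUS = VALUE -186

  c1: issue SUB r0<-Add1  regs: r0:Add1,r1:3,r2:1,r3:6
  c2: issue MUL r2<-Mul1  regs: r0:Add1,r1:3,r2:Mul1,r3:6
  c3: CDB Add1=-5; issue MUL r1<-Mul2  regs: r0:-5,r1:Mul2,r2:Mul1,r3:6
  c4: issue SUB r0<-Add1  regs: r0:Add1,r1:Mul2,r2:Mul1,r3:6
  c5: issue ADD r2<-Add2  regs: r0:Add1,r1:Mul2,r2:Add2,r3:6
  c6: -  regs: r0:Add1,r1:Mul2,r2:Add2,r3:6
  c7: -  regs: r0:Add1,r1:Mul2,r2:Add2,r3:6
  c8: CDB Mul1=-30  regs: r0:Add1,r1:Mul2,r2:Add2,r3:6
  c9: -  regs: r0:Add1,r1:Mul2,r2:Add2,r3:6
  c10: -  regs: r0:Add1,r1:Mul2,r2:Add2,r3:6
  c11: -  regs: r0:Add1,r1:Mul2,r2:Add2,r3:6
  c12: -  regs: r0:Add1,r1:Mul2,r2:Add2,r3:6
  c13: CDB Mul2=-180  regs: r0:Add1,r1:-180,r2:Add2,r3:6
  c14: -  regs: r0:Add1,r1:-180,r2:Add2,r3:6
  c15: CDB Add1=-186  regs: r0:-186,r1:-180,r2:Add2,r3:6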